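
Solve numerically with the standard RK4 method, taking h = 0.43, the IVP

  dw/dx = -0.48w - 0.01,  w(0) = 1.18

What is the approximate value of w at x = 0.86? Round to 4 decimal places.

RK4: k1 = f(x_n, w_n); k2 = f(x_n + h/2, w_n + (h/2)·k1); k3 = f(x_n + h/2, w_n + (h/2)·k2); k4 = f(x_n + h, w_n + h·k3); w_{n+1} = w_n + (h/6)·(k1 + 2k2 + 2k3 + k4).
x=0.000000, w=1.180000:
  k1 = f(0.000000, 1.180000) = -0.576400
  k2 = f(0.215000, 1.056074) = -0.516916
  k3 = f(0.215000, 1.068863) = -0.523054
  k4 = f(0.430000, 0.955087) = -0.468442
  w ← 1.180000 + (0.43/6)·(k1 + 2k2 + 2k3 + k4) = 0.956057
x=0.430000, w=0.956057:
  k1 = f(0.430000, 0.956057) = -0.468908
  k2 = f(0.645000, 0.855242) = -0.420516
  k3 = f(0.645000, 0.865646) = -0.425510
  k4 = f(0.860000, 0.773088) = -0.381082
  w ← 0.956057 + (0.43/6)·(k1 + 2k2 + 2k3 + k4) = 0.773878
w(0.86) ≈ 0.7739

0.7739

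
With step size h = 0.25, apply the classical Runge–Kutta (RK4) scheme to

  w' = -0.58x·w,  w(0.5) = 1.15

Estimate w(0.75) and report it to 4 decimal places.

1.0504

RK4: k1 = f(x_n, w_n); k2 = f(x_n + h/2, w_n + (h/2)·k1); k3 = f(x_n + h/2, w_n + (h/2)·k2); k4 = f(x_n + h, w_n + h·k3); w_{n+1} = w_n + (h/6)·(k1 + 2k2 + 2k3 + k4).
x=0.500000, w=1.150000:
  k1 = f(0.500000, 1.150000) = -0.333500
  k2 = f(0.625000, 1.108312) = -0.401763
  k3 = f(0.625000, 1.099780) = -0.398670
  k4 = f(0.750000, 1.050332) = -0.456895
  w ← 1.150000 + (0.25/6)·(k1 + 2k2 + 2k3 + k4) = 1.050364
w(0.75) ≈ 1.0504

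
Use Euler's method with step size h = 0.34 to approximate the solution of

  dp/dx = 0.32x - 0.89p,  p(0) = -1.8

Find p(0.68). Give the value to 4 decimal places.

Euler: p_{n+1} = p_n + h·f(x_n, p_n).
x=0.000000, p=-1.800000: f=1.602000 → p ← -1.800000 + 0.34·1.602000 = -1.255320
x=0.340000, p=-1.255320: f=1.226035 → p ← -1.255320 + 0.34·1.226035 = -0.838468
p(0.68) ≈ -0.8385

-0.8385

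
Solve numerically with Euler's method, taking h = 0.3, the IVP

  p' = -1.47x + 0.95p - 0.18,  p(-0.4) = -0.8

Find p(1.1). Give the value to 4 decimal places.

-3.4845

Euler: p_{n+1} = p_n + h·f(x_n, p_n).
x=-0.400000, p=-0.800000: f=-0.352000 → p ← -0.800000 + 0.3·(-0.352000) = -0.905600
x=-0.100000, p=-0.905600: f=-0.893320 → p ← -0.905600 + 0.3·(-0.893320) = -1.173596
x=0.200000, p=-1.173596: f=-1.588916 → p ← -1.173596 + 0.3·(-1.588916) = -1.650271
x=0.500000, p=-1.650271: f=-2.482757 → p ← -1.650271 + 0.3·(-2.482757) = -2.395098
x=0.800000, p=-2.395098: f=-3.631343 → p ← -2.395098 + 0.3·(-3.631343) = -3.484501
p(1.1) ≈ -3.4845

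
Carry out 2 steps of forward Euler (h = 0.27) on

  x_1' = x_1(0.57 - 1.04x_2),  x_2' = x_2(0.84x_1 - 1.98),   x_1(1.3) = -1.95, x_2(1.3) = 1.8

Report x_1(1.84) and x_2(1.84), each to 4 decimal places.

Euler on (x_1,x_2): x_1_{n+1} = x_1_n + h·x_1', x_2_{n+1} = x_2_n + h·x_2'.
1.300000: (-1.950000, 1.800000); f=(2.538900, -6.512400) → (-1.264497, 0.041652)
1.570000: (-1.264497, 0.041652); f=(-0.665988, -0.126713) → (-1.444314, 0.007440)
(x_1(1.84), x_2(1.84)) ≈ (-1.4443, 0.0074)

-1.4443, 0.0074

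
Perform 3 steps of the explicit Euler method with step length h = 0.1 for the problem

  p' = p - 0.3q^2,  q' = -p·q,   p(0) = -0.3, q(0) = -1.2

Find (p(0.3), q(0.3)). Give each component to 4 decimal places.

Euler on (p,q): p_{n+1} = p_n + h·p', q_{n+1} = q_n + h·q'.
0.000000: (-0.300000, -1.200000); f=(-0.732000, -0.360000) → (-0.373200, -1.236000)
0.100000: (-0.373200, -1.236000); f=(-0.831509, -0.461275) → (-0.456351, -1.282128)
0.200000: (-0.456351, -1.282128); f=(-0.949506, -0.585100) → (-0.551301, -1.340638)
(p(0.3), q(0.3)) ≈ (-0.5513, -1.3406)

-0.5513, -1.3406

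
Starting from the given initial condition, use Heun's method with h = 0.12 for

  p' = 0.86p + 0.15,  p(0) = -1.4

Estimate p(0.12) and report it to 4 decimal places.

-1.5330

Heun: k1 = f(s_n, p_n); k2 = f(s_n + h, p_n + h·k1); p_{n+1} = p_n + (h/2)·(k1 + k2).
s=0.000000, p=-1.400000:
  k1 = f(0.000000, -1.400000) = -1.054000
  k2 = f(0.120000, -1.526480) = -1.162773
  p ← -1.400000 + (0.12/2)·(-1.054000 + (-1.162773)) = -1.533006
p(0.12) ≈ -1.5330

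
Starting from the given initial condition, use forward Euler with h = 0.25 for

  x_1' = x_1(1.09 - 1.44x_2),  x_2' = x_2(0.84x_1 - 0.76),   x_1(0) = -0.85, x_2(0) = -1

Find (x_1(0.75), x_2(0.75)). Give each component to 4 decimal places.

-2.8937, -0.1221

Euler on (x_1,x_2): x_1_{n+1} = x_1_n + h·x_1', x_2_{n+1} = x_2_n + h·x_2'.
0.000000: (-0.850000, -1.000000); f=(-2.150500, 1.474000) → (-1.387625, -0.631500)
0.250000: (-1.387625, -0.631500); f=(-2.774362, 1.216020) → (-2.081215, -0.327495)
0.500000: (-2.081215, -0.327495); f=(-3.250011, 0.821430) → (-2.893718, -0.122138)
(x_1(0.75), x_2(0.75)) ≈ (-2.8937, -0.1221)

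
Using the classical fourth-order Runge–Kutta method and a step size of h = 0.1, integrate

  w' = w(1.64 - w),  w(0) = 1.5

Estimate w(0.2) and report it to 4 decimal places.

RK4: k1 = f(x_n, w_n); k2 = f(x_n + h/2, w_n + (h/2)·k1); k3 = f(x_n + h/2, w_n + (h/2)·k2); k4 = f(x_n + h, w_n + h·k3); w_{n+1} = w_n + (h/6)·(k1 + 2k2 + 2k3 + k4).
x=0.000000, w=1.500000:
  k1 = f(0.000000, 1.500000) = 0.210000
  k2 = f(0.050000, 1.510500) = 0.195610
  k3 = f(0.050000, 1.509780) = 0.196603
  k4 = f(0.100000, 1.519660) = 0.182875
  w ← 1.500000 + (0.1/6)·(k1 + 2k2 + 2k3 + k4) = 1.519622
x=0.100000, w=1.519622:
  k1 = f(0.100000, 1.519622) = 0.182930
  k2 = f(0.150000, 1.528768) = 0.170048
  k3 = f(0.150000, 1.528124) = 0.170960
  k4 = f(0.200000, 1.536718) = 0.158716
  w ← 1.519622 + (0.1/6)·(k1 + 2k2 + 2k3 + k4) = 1.536683
w(0.2) ≈ 1.5367

1.5367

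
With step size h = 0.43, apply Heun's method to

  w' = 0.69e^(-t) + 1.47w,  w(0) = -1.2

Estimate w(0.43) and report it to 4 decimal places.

-1.8596

Heun: k1 = f(t_n, w_n); k2 = f(t_n + h, w_n + h·k1); w_{n+1} = w_n + (h/2)·(k1 + k2).
t=0.000000, w=-1.200000:
  k1 = f(0.000000, -1.200000) = -1.074000
  k2 = f(0.430000, -1.661820) = -1.994024
  w ← -1.200000 + (0.43/2)·(-1.074000 + (-1.994024)) = -1.859625
w(0.43) ≈ -1.8596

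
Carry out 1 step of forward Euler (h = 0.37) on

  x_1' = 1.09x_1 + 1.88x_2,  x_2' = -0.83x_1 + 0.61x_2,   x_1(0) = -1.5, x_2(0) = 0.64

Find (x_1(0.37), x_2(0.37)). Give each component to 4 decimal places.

Euler on (x_1,x_2): x_1_{n+1} = x_1_n + h·x_1', x_2_{n+1} = x_2_n + h·x_2'.
0.000000: (-1.500000, 0.640000); f=(-0.431800, 1.635400) → (-1.659766, 1.245098)
(x_1(0.37), x_2(0.37)) ≈ (-1.6598, 1.2451)

-1.6598, 1.2451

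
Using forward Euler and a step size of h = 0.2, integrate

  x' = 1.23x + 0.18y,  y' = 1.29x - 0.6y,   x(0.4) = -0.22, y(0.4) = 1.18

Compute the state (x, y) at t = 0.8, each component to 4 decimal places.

Euler on (x,y): x_{n+1} = x_n + h·x', y_{n+1} = y_n + h·y'.
0.400000: (-0.220000, 1.180000); f=(-0.058200, -0.991800) → (-0.231640, 0.981640)
0.600000: (-0.231640, 0.981640); f=(-0.108222, -0.887800) → (-0.253284, 0.804080)
(x(0.8), y(0.8)) ≈ (-0.2533, 0.8041)

-0.2533, 0.8041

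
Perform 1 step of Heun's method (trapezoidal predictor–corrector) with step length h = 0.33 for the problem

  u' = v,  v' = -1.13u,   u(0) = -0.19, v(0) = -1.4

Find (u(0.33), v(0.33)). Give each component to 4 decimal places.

-0.6403, -1.2430

Heun on (u,v): k1 = f(t_n, state_n); k2 = f(t_n + h, state_n + h·k1); state_{n+1} = state_n + (h/2)·(k1 + k2).
0.000000: (-0.190000, -1.400000)
  k1 = (-1.400000, 0.214700)
  predictor → (-0.652000, -1.329149)
  k2 = (-1.329149, 0.736760)
  → (-0.640310, -1.243009)
(u(0.33), v(0.33)) ≈ (-0.6403, -1.2430)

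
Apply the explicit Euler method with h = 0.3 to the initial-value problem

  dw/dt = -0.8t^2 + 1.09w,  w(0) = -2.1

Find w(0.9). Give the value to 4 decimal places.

-5.0222

Euler: w_{n+1} = w_n + h·f(t_n, w_n).
t=0.000000, w=-2.100000: f=-2.289000 → w ← -2.100000 + 0.3·(-2.289000) = -2.786700
t=0.300000, w=-2.786700: f=-3.109503 → w ← -2.786700 + 0.3·(-3.109503) = -3.719551
t=0.600000, w=-3.719551: f=-4.342310 → w ← -3.719551 + 0.3·(-4.342310) = -5.022244
w(0.9) ≈ -5.0222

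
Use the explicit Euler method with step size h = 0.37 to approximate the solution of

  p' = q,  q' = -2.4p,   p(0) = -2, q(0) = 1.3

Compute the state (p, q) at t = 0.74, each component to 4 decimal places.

Euler on (p,q): p_{n+1} = p_n + h·p', q_{n+1} = q_n + h·q'.
0.000000: (-2.000000, 1.300000); f=(1.300000, 4.800000) → (-1.519000, 3.076000)
0.370000: (-1.519000, 3.076000); f=(3.076000, 3.645600) → (-0.380880, 4.424872)
(p(0.74), q(0.74)) ≈ (-0.3809, 4.4249)

-0.3809, 4.4249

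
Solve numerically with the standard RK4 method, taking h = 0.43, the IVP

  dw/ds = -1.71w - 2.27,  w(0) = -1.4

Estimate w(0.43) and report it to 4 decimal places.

-1.3624

RK4: k1 = f(s_n, w_n); k2 = f(s_n + h/2, w_n + (h/2)·k1); k3 = f(s_n + h/2, w_n + (h/2)·k2); k4 = f(s_n + h, w_n + h·k3); w_{n+1} = w_n + (h/6)·(k1 + 2k2 + 2k3 + k4).
s=0.000000, w=-1.400000:
  k1 = f(0.000000, -1.400000) = 0.124000
  k2 = f(0.215000, -1.373340) = 0.078411
  k3 = f(0.215000, -1.383142) = 0.095172
  k4 = f(0.430000, -1.359076) = 0.054020
  w ← -1.400000 + (0.43/6)·(k1 + 2k2 + 2k3 + k4) = -1.362362
w(0.43) ≈ -1.3624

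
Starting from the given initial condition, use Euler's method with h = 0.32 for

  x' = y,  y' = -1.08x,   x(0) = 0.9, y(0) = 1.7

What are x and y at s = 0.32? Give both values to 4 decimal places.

1.4440, 1.3890

Euler on (x,y): x_{n+1} = x_n + h·x', y_{n+1} = y_n + h·y'.
0.000000: (0.900000, 1.700000); f=(1.700000, -0.972000) → (1.444000, 1.388960)
(x(0.32), y(0.32)) ≈ (1.4440, 1.3890)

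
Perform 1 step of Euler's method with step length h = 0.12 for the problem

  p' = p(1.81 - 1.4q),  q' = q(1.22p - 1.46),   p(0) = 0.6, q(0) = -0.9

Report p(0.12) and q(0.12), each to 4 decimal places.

0.8210, -0.8214

Euler on (p,q): p_{n+1} = p_n + h·p', q_{n+1} = q_n + h·q'.
0.000000: (0.600000, -0.900000); f=(1.842000, 0.655200) → (0.821040, -0.821376)
(p(0.12), q(0.12)) ≈ (0.8210, -0.8214)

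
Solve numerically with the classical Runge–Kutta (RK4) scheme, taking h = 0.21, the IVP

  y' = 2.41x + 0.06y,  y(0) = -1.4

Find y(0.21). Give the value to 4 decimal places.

-1.3644

RK4: k1 = f(x_n, y_n); k2 = f(x_n + h/2, y_n + (h/2)·k1); k3 = f(x_n + h/2, y_n + (h/2)·k2); k4 = f(x_n + h, y_n + h·k3); y_{n+1} = y_n + (h/6)·(k1 + 2k2 + 2k3 + k4).
x=0.000000, y=-1.400000:
  k1 = f(0.000000, -1.400000) = -0.084000
  k2 = f(0.105000, -1.408820) = 0.168521
  k3 = f(0.105000, -1.382305) = 0.170112
  k4 = f(0.210000, -1.364277) = 0.424243
  y ← -1.400000 + (0.21/6)·(k1 + 2k2 + 2k3 + k4) = -1.364387
y(0.21) ≈ -1.3644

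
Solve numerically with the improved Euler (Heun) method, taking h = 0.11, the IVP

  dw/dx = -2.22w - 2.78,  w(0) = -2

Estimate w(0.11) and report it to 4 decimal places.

-1.8397

Heun: k1 = f(x_n, w_n); k2 = f(x_n + h, w_n + h·k1); w_{n+1} = w_n + (h/2)·(k1 + k2).
x=0.000000, w=-2.000000:
  k1 = f(0.000000, -2.000000) = 1.660000
  k2 = f(0.110000, -1.817400) = 1.254628
  w ← -2.000000 + (0.11/2)·(1.660000 + 1.254628) = -1.839695
w(0.11) ≈ -1.8397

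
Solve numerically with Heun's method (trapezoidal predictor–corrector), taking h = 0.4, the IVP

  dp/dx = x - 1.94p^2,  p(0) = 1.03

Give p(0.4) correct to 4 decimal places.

Heun: k1 = f(x_n, p_n); k2 = f(x_n + h, p_n + h·k1); p_{n+1} = p_n + (h/2)·(k1 + k2).
x=0.000000, p=1.030000:
  k1 = f(0.000000, 1.030000) = -2.058146
  k2 = f(0.400000, 0.206742) = 0.317080
  p ← 1.030000 + (0.4/2)·(-2.058146 + 0.317080) = 0.681787
p(0.4) ≈ 0.6818

0.6818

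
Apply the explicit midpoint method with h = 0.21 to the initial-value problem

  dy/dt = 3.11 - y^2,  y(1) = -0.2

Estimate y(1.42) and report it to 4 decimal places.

Midpoint: k1 = f(t_n, y_n); k2 = f(t_n + h/2, y_n + (h/2)·k1); y_{n+1} = y_n + h·k2.
t=1.000000, y=-0.200000:
  k1 = f(1.000000, -0.200000) = 3.070000
  k2 = f(1.105000, 0.122350) = 3.095030
  y ← -0.200000 + 0.21·3.095030 = 0.449956
t=1.210000, y=0.449956:
  k1 = f(1.210000, 0.449956) = 2.907539
  k2 = f(1.315000, 0.755248) = 2.539600
  y ← 0.449956 + 0.21·2.539600 = 0.983272
y(1.42) ≈ 0.9833

0.9833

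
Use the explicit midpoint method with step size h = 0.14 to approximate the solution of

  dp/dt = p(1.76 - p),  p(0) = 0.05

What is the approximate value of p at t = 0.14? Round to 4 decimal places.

Midpoint: k1 = f(t_n, p_n); k2 = f(t_n + h/2, p_n + (h/2)·k1); p_{n+1} = p_n + h·k2.
t=0.000000, p=0.050000:
  k1 = f(0.000000, 0.050000) = 0.085500
  k2 = f(0.070000, 0.055985) = 0.095399
  p ← 0.050000 + 0.14·0.095399 = 0.063356
p(0.14) ≈ 0.0634

0.0634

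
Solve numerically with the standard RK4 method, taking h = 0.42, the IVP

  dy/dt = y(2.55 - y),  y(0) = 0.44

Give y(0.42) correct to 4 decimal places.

RK4: k1 = f(t_n, y_n); k2 = f(t_n + h/2, y_n + (h/2)·k1); k3 = f(t_n + h/2, y_n + (h/2)·k2); k4 = f(t_n + h, y_n + h·k3); y_{n+1} = y_n + (h/6)·(k1 + 2k2 + 2k3 + k4).
t=0.000000, y=0.440000:
  k1 = f(0.000000, 0.440000) = 0.928400
  k2 = f(0.210000, 0.634964) = 1.215979
  k3 = f(0.210000, 0.695356) = 1.289637
  k4 = f(0.420000, 0.981648) = 1.539569
  y ← 0.440000 + (0.42/6)·(k1 + 2k2 + 2k3 + k4) = 0.963544
y(0.42) ≈ 0.9635

0.9635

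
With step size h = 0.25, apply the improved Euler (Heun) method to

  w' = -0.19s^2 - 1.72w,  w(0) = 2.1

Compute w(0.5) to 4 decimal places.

0.9138

Heun: k1 = f(s_n, w_n); k2 = f(s_n + h, w_n + h·k1); w_{n+1} = w_n + (h/2)·(k1 + k2).
s=0.000000, w=2.100000:
  k1 = f(0.000000, 2.100000) = -3.612000
  k2 = f(0.250000, 1.197000) = -2.070715
  w ← 2.100000 + (0.25/2)·(-3.612000 + (-2.070715)) = 1.389661
s=0.250000, w=1.389661:
  k1 = f(0.250000, 1.389661) = -2.402091
  k2 = f(0.500000, 0.789138) = -1.404817
  w ← 1.389661 + (0.25/2)·(-2.402091 + (-1.404817)) = 0.913797
w(0.5) ≈ 0.9138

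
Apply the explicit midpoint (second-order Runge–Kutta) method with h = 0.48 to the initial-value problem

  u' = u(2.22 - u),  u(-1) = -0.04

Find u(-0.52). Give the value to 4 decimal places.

Midpoint: k1 = f(x_n, u_n); k2 = f(x_n + h/2, u_n + (h/2)·k1); u_{n+1} = u_n + h·k2.
x=-1.000000, u=-0.040000:
  k1 = f(-1.000000, -0.040000) = -0.090400
  k2 = f(-0.760000, -0.061696) = -0.140772
  u ← -0.040000 + 0.48·(-0.140772) = -0.107570
u(-0.52) ≈ -0.1076

-0.1076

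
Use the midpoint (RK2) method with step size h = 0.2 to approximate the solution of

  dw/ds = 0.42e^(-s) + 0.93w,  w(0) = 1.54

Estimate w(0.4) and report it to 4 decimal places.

Midpoint: k1 = f(s_n, w_n); k2 = f(s_n + h/2, w_n + (h/2)·k1); w_{n+1} = w_n + h·k2.
s=0.000000, w=1.540000:
  k1 = f(0.000000, 1.540000) = 1.852200
  k2 = f(0.100000, 1.725220) = 1.984486
  w ← 1.540000 + 0.2·1.984486 = 1.936897
s=0.200000, w=1.936897:
  k1 = f(0.200000, 1.936897) = 2.145181
  k2 = f(0.300000, 2.151415) = 2.311960
  w ← 1.936897 + 0.2·2.311960 = 2.399289
w(0.4) ≈ 2.3993

2.3993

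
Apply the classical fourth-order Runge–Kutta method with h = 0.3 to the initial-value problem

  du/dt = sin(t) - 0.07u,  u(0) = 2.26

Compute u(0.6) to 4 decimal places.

RK4: k1 = f(t_n, u_n); k2 = f(t_n + h/2, u_n + (h/2)·k1); k3 = f(t_n + h/2, u_n + (h/2)·k2); k4 = f(t_n + h, u_n + h·k3); u_{n+1} = u_n + (h/6)·(k1 + 2k2 + 2k3 + k4).
t=0.000000, u=2.260000:
  k1 = f(0.000000, 2.260000) = -0.158200
  k2 = f(0.150000, 2.236270) = -0.007101
  k3 = f(0.150000, 2.258935) = -0.008687
  k4 = f(0.300000, 2.257394) = 0.137503
  u ← 2.260000 + (0.3/6)·(k1 + 2k2 + 2k3 + k4) = 2.257386
t=0.300000, u=2.257386:
  k1 = f(0.300000, 2.257386) = 0.137503
  k2 = f(0.450000, 2.278012) = 0.275505
  k3 = f(0.450000, 2.298712) = 0.274056
  k4 = f(0.600000, 2.339603) = 0.400870
  u ← 2.257386 + (0.3/6)·(k1 + 2k2 + 2k3 + k4) = 2.339261
u(0.6) ≈ 2.3393

2.3393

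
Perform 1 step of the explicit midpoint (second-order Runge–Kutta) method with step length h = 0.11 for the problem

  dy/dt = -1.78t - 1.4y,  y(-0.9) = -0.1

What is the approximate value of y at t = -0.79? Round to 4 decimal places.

Midpoint: k1 = f(t_n, y_n); k2 = f(t_n + h/2, y_n + (h/2)·k1); y_{n+1} = y_n + h·k2.
t=-0.900000, y=-0.100000:
  k1 = f(-0.900000, -0.100000) = 1.742000
  k2 = f(-0.845000, -0.004190) = 1.509966
  y ← -0.100000 + 0.11·1.509966 = 0.066096
y(-0.79) ≈ 0.0661

0.0661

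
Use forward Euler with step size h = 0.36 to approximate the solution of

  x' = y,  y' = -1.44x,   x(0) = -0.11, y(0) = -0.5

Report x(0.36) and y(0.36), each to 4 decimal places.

-0.2900, -0.4430

Euler on (x,y): x_{n+1} = x_n + h·x', y_{n+1} = y_n + h·y'.
0.000000: (-0.110000, -0.500000); f=(-0.500000, 0.158400) → (-0.290000, -0.442976)
(x(0.36), y(0.36)) ≈ (-0.2900, -0.4430)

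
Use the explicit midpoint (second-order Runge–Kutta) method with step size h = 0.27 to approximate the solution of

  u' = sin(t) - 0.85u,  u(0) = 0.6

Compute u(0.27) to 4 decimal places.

0.5144

Midpoint: k1 = f(t_n, u_n); k2 = f(t_n + h/2, u_n + (h/2)·k1); u_{n+1} = u_n + h·k2.
t=0.000000, u=0.600000:
  k1 = f(0.000000, 0.600000) = -0.510000
  k2 = f(0.135000, 0.531150) = -0.316887
  u ← 0.600000 + 0.27·(-0.316887) = 0.514440
u(0.27) ≈ 0.5144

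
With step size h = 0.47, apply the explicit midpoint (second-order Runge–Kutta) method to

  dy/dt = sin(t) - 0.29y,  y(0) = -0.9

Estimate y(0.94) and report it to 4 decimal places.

-0.3003

Midpoint: k1 = f(t_n, y_n); k2 = f(t_n + h/2, y_n + (h/2)·k1); y_{n+1} = y_n + h·k2.
t=0.000000, y=-0.900000:
  k1 = f(0.000000, -0.900000) = 0.261000
  k2 = f(0.235000, -0.838665) = 0.476056
  y ← -0.900000 + 0.47·0.476056 = -0.676254
t=0.470000, y=-0.676254:
  k1 = f(0.470000, -0.676254) = 0.649000
  k2 = f(0.705000, -0.523739) = 0.799918
  y ← -0.676254 + 0.47·0.799918 = -0.300292
y(0.94) ≈ -0.3003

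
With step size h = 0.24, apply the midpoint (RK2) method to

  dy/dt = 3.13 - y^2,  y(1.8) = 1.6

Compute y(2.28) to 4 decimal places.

Midpoint: k1 = f(t_n, y_n); k2 = f(t_n + h/2, y_n + (h/2)·k1); y_{n+1} = y_n + h·k2.
t=1.800000, y=1.600000:
  k1 = f(1.800000, 1.600000) = 0.570000
  k2 = f(1.920000, 1.668400) = 0.346441
  y ← 1.600000 + 0.24·0.346441 = 1.683146
t=2.040000, y=1.683146:
  k1 = f(2.040000, 1.683146) = 0.297020
  k2 = f(2.160000, 1.718788) = 0.175767
  y ← 1.683146 + 0.24·0.175767 = 1.725330
y(2.28) ≈ 1.7253

1.7253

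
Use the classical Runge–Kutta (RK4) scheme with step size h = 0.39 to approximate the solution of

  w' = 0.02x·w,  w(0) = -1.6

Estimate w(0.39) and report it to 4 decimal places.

-1.6024

RK4: k1 = f(x_n, w_n); k2 = f(x_n + h/2, w_n + (h/2)·k1); k3 = f(x_n + h/2, w_n + (h/2)·k2); k4 = f(x_n + h, w_n + h·k3); w_{n+1} = w_n + (h/6)·(k1 + 2k2 + 2k3 + k4).
x=0.000000, w=-1.600000:
  k1 = f(0.000000, -1.600000) = 0.000000
  k2 = f(0.195000, -1.600000) = -0.006240
  k3 = f(0.195000, -1.601217) = -0.006245
  k4 = f(0.390000, -1.602435) = -0.012499
  w ← -1.600000 + (0.39/6)·(k1 + 2k2 + 2k3 + k4) = -1.602435
w(0.39) ≈ -1.6024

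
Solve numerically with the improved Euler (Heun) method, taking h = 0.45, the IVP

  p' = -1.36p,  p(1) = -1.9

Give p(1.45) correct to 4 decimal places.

Heun: k1 = f(x_n, p_n); k2 = f(x_n + h, p_n + h·k1); p_{n+1} = p_n + (h/2)·(k1 + k2).
x=1.000000, p=-1.900000:
  k1 = f(1.000000, -1.900000) = 2.584000
  k2 = f(1.450000, -0.737200) = 1.002592
  p ← -1.900000 + (0.45/2)·(2.584000 + 1.002592) = -1.093017
p(1.45) ≈ -1.0930

-1.0930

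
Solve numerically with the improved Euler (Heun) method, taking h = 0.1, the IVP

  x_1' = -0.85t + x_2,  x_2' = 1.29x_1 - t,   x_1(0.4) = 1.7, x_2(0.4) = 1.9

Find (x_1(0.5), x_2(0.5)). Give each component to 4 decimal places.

1.8607, 2.0844

Heun on (x_1,x_2): k1 = f(t_n, state_n); k2 = f(t_n + h, state_n + h·k1); state_{n+1} = state_n + (h/2)·(k1 + k2).
0.400000: (1.700000, 1.900000)
  k1 = (1.560000, 1.793000)
  predictor → (1.856000, 2.079300)
  k2 = (1.654300, 1.894240)
  → (1.860715, 2.084362)
(x_1(0.5), x_2(0.5)) ≈ (1.8607, 2.0844)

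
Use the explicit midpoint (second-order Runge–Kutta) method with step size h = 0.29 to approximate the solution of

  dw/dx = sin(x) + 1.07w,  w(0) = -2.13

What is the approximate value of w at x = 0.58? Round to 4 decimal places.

-3.7386

Midpoint: k1 = f(x_n, w_n); k2 = f(x_n + h/2, w_n + (h/2)·k1); w_{n+1} = w_n + h·k2.
x=0.000000, w=-2.130000:
  k1 = f(0.000000, -2.130000) = -2.279100
  k2 = f(0.145000, -2.460469) = -2.488210
  w ← -2.130000 + 0.29·(-2.488210) = -2.851581
x=0.290000, w=-2.851581:
  k1 = f(0.290000, -2.851581) = -2.765239
  k2 = f(0.435000, -3.252541) = -3.058808
  w ← -2.851581 + 0.29·(-3.058808) = -3.738635
w(0.58) ≈ -3.7386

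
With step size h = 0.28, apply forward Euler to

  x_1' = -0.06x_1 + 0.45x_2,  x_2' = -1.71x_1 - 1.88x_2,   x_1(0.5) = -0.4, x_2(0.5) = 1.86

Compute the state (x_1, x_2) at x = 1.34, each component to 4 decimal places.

0.0528, 0.2867

Euler on (x_1,x_2): x_1_{n+1} = x_1_n + h·x_1', x_2_{n+1} = x_2_n + h·x_2'.
0.500000: (-0.400000, 1.860000); f=(0.861000, -2.812800) → (-0.158920, 1.072416)
0.780000: (-0.158920, 1.072416); f=(0.492122, -1.744389) → (-0.021126, 0.583987)
1.060000: (-0.021126, 0.583987); f=(0.264062, -1.061771) → (0.052812, 0.286691)
(x_1(1.34), x_2(1.34)) ≈ (0.0528, 0.2867)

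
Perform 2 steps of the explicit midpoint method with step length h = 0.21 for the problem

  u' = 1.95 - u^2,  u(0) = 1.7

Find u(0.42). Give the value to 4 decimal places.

1.4975

Midpoint: k1 = f(t_n, u_n); k2 = f(t_n + h/2, u_n + (h/2)·k1); u_{n+1} = u_n + h·k2.
t=0.000000, u=1.700000:
  k1 = f(0.000000, 1.700000) = -0.940000
  k2 = f(0.105000, 1.601300) = -0.614162
  u ← 1.700000 + 0.21·(-0.614162) = 1.571026
t=0.210000, u=1.571026:
  k1 = f(0.210000, 1.571026) = -0.518123
  k2 = f(0.315000, 1.516623) = -0.350146
  u ← 1.571026 + 0.21·(-0.350146) = 1.497495
u(0.42) ≈ 1.4975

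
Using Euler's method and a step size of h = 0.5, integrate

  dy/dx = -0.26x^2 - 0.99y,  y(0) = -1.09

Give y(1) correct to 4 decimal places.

Euler: y_{n+1} = y_n + h·f(x_n, y_n).
x=0.000000, y=-1.090000: f=1.079100 → y ← -1.090000 + 0.5·1.079100 = -0.550450
x=0.500000, y=-0.550450: f=0.479945 → y ← -0.550450 + 0.5·0.479945 = -0.310477
y(1) ≈ -0.3105

-0.3105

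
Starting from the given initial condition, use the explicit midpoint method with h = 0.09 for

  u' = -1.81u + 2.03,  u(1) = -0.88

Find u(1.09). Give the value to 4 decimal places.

-0.5805

Midpoint: k1 = f(s_n, u_n); k2 = f(s_n + h/2, u_n + (h/2)·k1); u_{n+1} = u_n + h·k2.
s=1.000000, u=-0.880000:
  k1 = f(1.000000, -0.880000) = 3.622800
  k2 = f(1.045000, -0.716974) = 3.327723
  u ← -0.880000 + 0.09·3.327723 = -0.580505
u(1.09) ≈ -0.5805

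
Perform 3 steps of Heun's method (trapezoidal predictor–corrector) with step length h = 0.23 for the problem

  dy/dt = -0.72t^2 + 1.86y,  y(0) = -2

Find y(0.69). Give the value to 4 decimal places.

Heun: k1 = f(t_n, y_n); k2 = f(t_n + h, y_n + h·k1); y_{n+1} = y_n + (h/2)·(k1 + k2).
t=0.000000, y=-2.000000:
  k1 = f(0.000000, -2.000000) = -3.720000
  k2 = f(0.230000, -2.855600) = -5.349504
  y ← -2.000000 + (0.23/2)·(-3.720000 + (-5.349504)) = -3.042993
t=0.230000, y=-3.042993:
  k1 = f(0.230000, -3.042993) = -5.698055
  k2 = f(0.460000, -4.353546) = -8.249947
  y ← -3.042993 + (0.23/2)·(-5.698055 + (-8.249947)) = -4.647013
t=0.460000, y=-4.647013:
  k1 = f(0.460000, -4.647013) = -8.795796
  k2 = f(0.690000, -6.670046) = -12.749078
  y ← -4.647013 + (0.23/2)·(-8.795796 + (-12.749078)) = -7.124674
y(0.69) ≈ -7.1247

-7.1247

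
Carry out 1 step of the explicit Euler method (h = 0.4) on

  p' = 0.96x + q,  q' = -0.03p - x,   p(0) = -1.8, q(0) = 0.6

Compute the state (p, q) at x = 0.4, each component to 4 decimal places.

-1.5600, 0.6216

Euler on (p,q): p_{n+1} = p_n + h·p', q_{n+1} = q_n + h·q'.
0.000000: (-1.800000, 0.600000); f=(0.600000, 0.054000) → (-1.560000, 0.621600)
(p(0.4), q(0.4)) ≈ (-1.5600, 0.6216)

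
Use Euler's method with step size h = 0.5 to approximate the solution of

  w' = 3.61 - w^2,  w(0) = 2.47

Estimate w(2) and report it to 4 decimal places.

Euler: w_{n+1} = w_n + h·f(s_n, w_n).
s=0.000000, w=2.470000: f=-2.490900 → w ← 2.470000 + 0.5·(-2.490900) = 1.224550
s=0.500000, w=1.224550: f=2.110477 → w ← 1.224550 + 0.5·2.110477 = 2.279789
s=1.000000, w=2.279789: f=-1.587436 → w ← 2.279789 + 0.5·(-1.587436) = 1.486071
s=1.500000, w=1.486071: f=1.401594 → w ← 1.486071 + 0.5·1.401594 = 2.186868
w(2) ≈ 2.1869

2.1869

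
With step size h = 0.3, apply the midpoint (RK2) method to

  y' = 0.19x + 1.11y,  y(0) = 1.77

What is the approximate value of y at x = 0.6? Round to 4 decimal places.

3.4525

Midpoint: k1 = f(x_n, y_n); k2 = f(x_n + h/2, y_n + (h/2)·k1); y_{n+1} = y_n + h·k2.
x=0.000000, y=1.770000:
  k1 = f(0.000000, 1.770000) = 1.964700
  k2 = f(0.150000, 2.064705) = 2.320323
  y ← 1.770000 + 0.3·2.320323 = 2.466097
x=0.300000, y=2.466097:
  k1 = f(0.300000, 2.466097) = 2.794367
  k2 = f(0.450000, 2.885252) = 3.288130
  y ← 2.466097 + 0.3·3.288130 = 3.452536
y(0.6) ≈ 3.4525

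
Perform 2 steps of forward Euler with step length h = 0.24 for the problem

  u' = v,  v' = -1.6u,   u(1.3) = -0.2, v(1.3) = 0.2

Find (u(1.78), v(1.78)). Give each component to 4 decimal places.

-0.0856, 0.3352

Euler on (u,v): u_{n+1} = u_n + h·u', v_{n+1} = v_n + h·v'.
1.300000: (-0.200000, 0.200000); f=(0.200000, 0.320000) → (-0.152000, 0.276800)
1.540000: (-0.152000, 0.276800); f=(0.276800, 0.243200) → (-0.085568, 0.335168)
(u(1.78), v(1.78)) ≈ (-0.0856, 0.3352)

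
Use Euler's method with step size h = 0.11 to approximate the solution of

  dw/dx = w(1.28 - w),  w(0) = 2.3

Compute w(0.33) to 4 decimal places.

1.7492

Euler: w_{n+1} = w_n + h·f(x_n, w_n).
x=0.000000, w=2.300000: f=-2.346000 → w ← 2.300000 + 0.11·(-2.346000) = 2.041940
x=0.110000, w=2.041940: f=-1.555836 → w ← 2.041940 + 0.11·(-1.555836) = 1.870798
x=0.220000, w=1.870798: f=-1.105264 → w ← 1.870798 + 0.11·(-1.105264) = 1.749219
w(0.33) ≈ 1.7492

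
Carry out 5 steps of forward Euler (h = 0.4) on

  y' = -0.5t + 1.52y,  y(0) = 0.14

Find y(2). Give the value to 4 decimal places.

0.0528

Euler: y_{n+1} = y_n + h·f(t_n, y_n).
t=0.000000, y=0.140000: f=0.212800 → y ← 0.140000 + 0.4·0.212800 = 0.225120
t=0.400000, y=0.225120: f=0.142182 → y ← 0.225120 + 0.4·0.142182 = 0.281993
t=0.800000, y=0.281993: f=0.028629 → y ← 0.281993 + 0.4·0.028629 = 0.293445
t=1.200000, y=0.293445: f=-0.153964 → y ← 0.293445 + 0.4·(-0.153964) = 0.231859
t=1.600000, y=0.231859: f=-0.447574 → y ← 0.231859 + 0.4·(-0.447574) = 0.052829
y(2) ≈ 0.0528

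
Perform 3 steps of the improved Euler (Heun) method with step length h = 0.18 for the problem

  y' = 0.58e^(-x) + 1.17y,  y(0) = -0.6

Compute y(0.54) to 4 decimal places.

-0.7773

Heun: k1 = f(x_n, y_n); k2 = f(x_n + h, y_n + h·k1); y_{n+1} = y_n + (h/2)·(k1 + k2).
x=0.000000, y=-0.600000:
  k1 = f(0.000000, -0.600000) = -0.122000
  k2 = f(0.180000, -0.621960) = -0.243236
  y ← -0.600000 + (0.18/2)·(-0.122000 + (-0.243236)) = -0.632871
x=0.180000, y=-0.632871:
  k1 = f(0.180000, -0.632871) = -0.256003
  k2 = f(0.360000, -0.678952) = -0.389721
  y ← -0.632871 + (0.18/2)·(-0.256003 + (-0.389721)) = -0.690986
x=0.360000, y=-0.690986:
  k1 = f(0.360000, -0.690986) = -0.403802
  k2 = f(0.540000, -0.763671) = -0.555501
  y ← -0.690986 + (0.18/2)·(-0.403802 + (-0.555501)) = -0.777324
y(0.54) ≈ -0.7773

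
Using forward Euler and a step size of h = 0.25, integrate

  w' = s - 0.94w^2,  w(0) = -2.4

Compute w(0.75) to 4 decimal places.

-18.3992

Euler: w_{n+1} = w_n + h·f(s_n, w_n).
s=0.000000, w=-2.400000: f=-5.414400 → w ← -2.400000 + 0.25·(-5.414400) = -3.753600
s=0.250000, w=-3.753600: f=-12.994142 → w ← -3.753600 + 0.25·(-12.994142) = -7.002136
s=0.500000, w=-7.002136: f=-45.588108 → w ← -7.002136 + 0.25·(-45.588108) = -18.399163
w(0.75) ≈ -18.3992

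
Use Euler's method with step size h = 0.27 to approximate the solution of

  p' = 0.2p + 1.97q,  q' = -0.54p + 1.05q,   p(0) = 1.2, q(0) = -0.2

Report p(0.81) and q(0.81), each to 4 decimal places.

Euler on (p,q): p_{n+1} = p_n + h·p', q_{n+1} = q_n + h·q'.
0.000000: (1.200000, -0.200000); f=(-0.154000, -0.858000) → (1.158420, -0.431660)
0.270000: (1.158420, -0.431660); f=(-0.618686, -1.078790) → (0.991375, -0.722933)
0.540000: (0.991375, -0.722933); f=(-1.225904, -1.294422) → (0.660381, -1.072427)
(p(0.81), q(0.81)) ≈ (0.6604, -1.0724)

0.6604, -1.0724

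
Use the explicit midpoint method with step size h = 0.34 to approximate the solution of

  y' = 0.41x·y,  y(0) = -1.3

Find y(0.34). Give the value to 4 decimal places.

Midpoint: k1 = f(x_n, y_n); k2 = f(x_n + h/2, y_n + (h/2)·k1); y_{n+1} = y_n + h·k2.
x=0.000000, y=-1.300000:
  k1 = f(0.000000, -1.300000) = 0.000000
  k2 = f(0.170000, -1.300000) = -0.090610
  y ← -1.300000 + 0.34·(-0.090610) = -1.330807
y(0.34) ≈ -1.3308

-1.3308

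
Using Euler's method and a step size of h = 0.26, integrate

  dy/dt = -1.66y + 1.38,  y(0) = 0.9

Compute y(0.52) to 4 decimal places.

0.8535

Euler: y_{n+1} = y_n + h·f(t_n, y_n).
t=0.000000, y=0.900000: f=-0.114000 → y ← 0.900000 + 0.26·(-0.114000) = 0.870360
t=0.260000, y=0.870360: f=-0.064798 → y ← 0.870360 + 0.26·(-0.064798) = 0.853513
y(0.52) ≈ 0.8535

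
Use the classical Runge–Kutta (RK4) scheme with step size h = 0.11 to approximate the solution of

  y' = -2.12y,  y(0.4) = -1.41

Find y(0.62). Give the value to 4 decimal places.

RK4: k1 = f(x_n, y_n); k2 = f(x_n + h/2, y_n + (h/2)·k1); k3 = f(x_n + h/2, y_n + (h/2)·k2); k4 = f(x_n + h, y_n + h·k3); y_{n+1} = y_n + (h/6)·(k1 + 2k2 + 2k3 + k4).
x=0.400000, y=-1.410000:
  k1 = f(0.400000, -1.410000) = 2.989200
  k2 = f(0.455000, -1.245594) = 2.640659
  k3 = f(0.455000, -1.264764) = 2.681299
  k4 = f(0.510000, -1.115057) = 2.363921
  y ← -1.410000 + (0.11/6)·(k1 + 2k2 + 2k3 + k4) = -1.116721
x=0.510000, y=-1.116721:
  k1 = f(0.510000, -1.116721) = 2.367448
  k2 = f(0.565000, -0.986511) = 2.091404
  k3 = f(0.565000, -1.001694) = 2.123591
  k4 = f(0.620000, -0.883126) = 1.872227
  y ← -1.116721 + (0.11/6)·(k1 + 2k2 + 2k3 + k4) = -0.884444
y(0.62) ≈ -0.8844

-0.8844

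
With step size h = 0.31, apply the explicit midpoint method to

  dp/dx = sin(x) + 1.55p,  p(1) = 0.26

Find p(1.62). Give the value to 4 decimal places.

Midpoint: k1 = f(x_n, p_n); k2 = f(x_n + h/2, p_n + (h/2)·k1); p_{n+1} = p_n + h·k2.
x=1.000000, p=0.260000:
  k1 = f(1.000000, 0.260000) = 1.244471
  k2 = f(1.155000, 0.452893) = 1.616779
  p ← 0.260000 + 0.31·1.616779 = 0.761202
x=1.310000, p=0.761202:
  k1 = f(1.310000, 0.761202) = 2.146047
  k2 = f(1.465000, 1.093839) = 2.689859
  p ← 0.761202 + 0.31·2.689859 = 1.595058
p(1.62) ≈ 1.5951

1.5951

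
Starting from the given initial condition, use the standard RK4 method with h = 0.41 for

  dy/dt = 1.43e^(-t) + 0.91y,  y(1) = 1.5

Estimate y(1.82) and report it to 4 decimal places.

3.6228

RK4: k1 = f(t_n, y_n); k2 = f(t_n + h/2, y_n + (h/2)·k1); k3 = f(t_n + h/2, y_n + (h/2)·k2); k4 = f(t_n + h, y_n + h·k3); y_{n+1} = y_n + (h/6)·(k1 + 2k2 + 2k3 + k4).
t=1.000000, y=1.500000:
  k1 = f(1.000000, 1.500000) = 1.891068
  k2 = f(1.205000, 1.887669) = 2.146338
  k3 = f(1.205000, 1.939999) = 2.193959
  k4 = f(1.410000, 2.399523) = 2.532691
  y ← 1.500000 + (0.41/6)·(k1 + 2k2 + 2k3 + k4) = 2.395464
t=1.410000, y=2.395464:
  k1 = f(1.410000, 2.395464) = 2.528997
  k2 = f(1.615000, 2.913909) = 2.936070
  k3 = f(1.615000, 2.997359) = 3.012010
  k4 = f(1.820000, 3.630388) = 3.535350
  y ← 2.395464 + (0.41/6)·(k1 + 2k2 + 2k3 + k4) = 3.622766
y(1.82) ≈ 3.6228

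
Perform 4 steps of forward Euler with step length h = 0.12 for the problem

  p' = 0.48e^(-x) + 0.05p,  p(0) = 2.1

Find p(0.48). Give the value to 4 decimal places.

2.3470

Euler: p_{n+1} = p_n + h·f(x_n, p_n).
x=0.000000, p=2.100000: f=0.585000 → p ← 2.100000 + 0.12·0.585000 = 2.170200
x=0.120000, p=2.170200: f=0.534232 → p ← 2.170200 + 0.12·0.534232 = 2.234308
x=0.240000, p=2.234308: f=0.489297 → p ← 2.234308 + 0.12·0.489297 = 2.293023
x=0.360000, p=2.293023: f=0.449536 → p ← 2.293023 + 0.12·0.449536 = 2.346968
p(0.48) ≈ 2.3470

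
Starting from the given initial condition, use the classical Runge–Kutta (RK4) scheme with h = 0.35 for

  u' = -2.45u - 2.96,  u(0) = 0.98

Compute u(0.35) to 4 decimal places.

-0.2725

RK4: k1 = f(x_n, u_n); k2 = f(x_n + h/2, u_n + (h/2)·k1); k3 = f(x_n + h/2, u_n + (h/2)·k2); k4 = f(x_n + h, u_n + h·k3); u_{n+1} = u_n + (h/6)·(k1 + 2k2 + 2k3 + k4).
x=0.000000, u=0.980000:
  k1 = f(0.000000, 0.980000) = -5.361000
  k2 = f(0.175000, 0.041825) = -3.062471
  k3 = f(0.175000, 0.444068) = -4.047965
  k4 = f(0.350000, -0.436788) = -1.889870
  u ← 0.980000 + (0.35/6)·(k1 + 2k2 + 2k3 + k4) = -0.272518
u(0.35) ≈ -0.2725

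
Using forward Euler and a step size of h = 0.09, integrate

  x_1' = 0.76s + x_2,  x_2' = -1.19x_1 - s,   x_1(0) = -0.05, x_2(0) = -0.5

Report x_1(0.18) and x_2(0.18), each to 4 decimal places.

-0.1334, -0.4926

Euler on (x_1,x_2): x_1_{n+1} = x_1_n + h·x_1', x_2_{n+1} = x_2_n + h·x_2'.
0.000000: (-0.050000, -0.500000); f=(-0.500000, 0.059500) → (-0.095000, -0.494645)
0.090000: (-0.095000, -0.494645); f=(-0.426245, 0.023050) → (-0.133362, -0.492571)
(x_1(0.18), x_2(0.18)) ≈ (-0.1334, -0.4926)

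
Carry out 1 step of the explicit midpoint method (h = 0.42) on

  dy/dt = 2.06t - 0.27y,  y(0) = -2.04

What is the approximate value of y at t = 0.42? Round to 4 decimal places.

-1.6401

Midpoint: k1 = f(t_n, y_n); k2 = f(t_n + h/2, y_n + (h/2)·k1); y_{n+1} = y_n + h·k2.
t=0.000000, y=-2.040000:
  k1 = f(0.000000, -2.040000) = 0.550800
  k2 = f(0.210000, -1.924332) = 0.952170
  y ← -2.040000 + 0.42·0.952170 = -1.640089
y(0.42) ≈ -1.6401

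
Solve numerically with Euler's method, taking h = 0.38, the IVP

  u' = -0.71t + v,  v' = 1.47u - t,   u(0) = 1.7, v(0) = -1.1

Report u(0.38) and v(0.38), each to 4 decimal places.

Euler on (u,v): u_{n+1} = u_n + h·u', v_{n+1} = v_n + h·v'.
0.000000: (1.700000, -1.100000); f=(-1.100000, 2.499000) → (1.282000, -0.150380)
(u(0.38), v(0.38)) ≈ (1.2820, -0.1504)

1.2820, -0.1504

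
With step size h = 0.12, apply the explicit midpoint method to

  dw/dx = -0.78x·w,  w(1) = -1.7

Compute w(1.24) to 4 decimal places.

Midpoint: k1 = f(x_n, w_n); k2 = f(x_n + h/2, w_n + (h/2)·k1); w_{n+1} = w_n + h·k2.
x=1.000000, w=-1.700000:
  k1 = f(1.000000, -1.700000) = 1.326000
  k2 = f(1.060000, -1.620440) = 1.339780
  w ← -1.700000 + 0.12·1.339780 = -1.539226
x=1.120000, w=-1.539226:
  k1 = f(1.120000, -1.539226) = 1.344668
  k2 = f(1.180000, -1.458546) = 1.342446
  w ← -1.539226 + 0.12·1.342446 = -1.378133
w(1.24) ≈ -1.3781

-1.3781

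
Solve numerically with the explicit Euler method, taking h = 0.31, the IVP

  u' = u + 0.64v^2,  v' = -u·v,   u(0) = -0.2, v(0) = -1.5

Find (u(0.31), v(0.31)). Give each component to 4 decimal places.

Euler on (u,v): u_{n+1} = u_n + h·u', v_{n+1} = v_n + h·v'.
0.000000: (-0.200000, -1.500000); f=(1.240000, -0.300000) → (0.184400, -1.593000)
(u(0.31), v(0.31)) ≈ (0.1844, -1.5930)

0.1844, -1.5930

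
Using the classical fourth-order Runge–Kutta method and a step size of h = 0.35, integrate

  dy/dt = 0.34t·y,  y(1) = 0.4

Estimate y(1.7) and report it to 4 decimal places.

RK4: k1 = f(t_n, y_n); k2 = f(t_n + h/2, y_n + (h/2)·k1); k3 = f(t_n + h/2, y_n + (h/2)·k2); k4 = f(t_n + h, y_n + h·k3); y_{n+1} = y_n + (h/6)·(k1 + 2k2 + 2k3 + k4).
t=1.000000, y=0.400000:
  k1 = f(1.000000, 0.400000) = 0.136000
  k2 = f(1.175000, 0.423800) = 0.169308
  k3 = f(1.175000, 0.429629) = 0.171637
  k4 = f(1.350000, 0.460073) = 0.211173
  y ← 0.400000 + (0.35/6)·(k1 + 2k2 + 2k3 + k4) = 0.460029
t=1.350000, y=0.460029:
  k1 = f(1.350000, 0.460029) = 0.211153
  k2 = f(1.525000, 0.496980) = 0.257684
  k3 = f(1.525000, 0.505123) = 0.261907
  k4 = f(1.700000, 0.551696) = 0.318880
  y ← 0.460029 + (0.35/6)·(k1 + 2k2 + 2k3 + k4) = 0.551566
y(1.7) ≈ 0.5516

0.5516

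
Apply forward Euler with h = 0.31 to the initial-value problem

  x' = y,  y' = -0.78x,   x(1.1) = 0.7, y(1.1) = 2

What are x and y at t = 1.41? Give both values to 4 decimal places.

1.3200, 1.8307

Euler on (x,y): x_{n+1} = x_n + h·x', y_{n+1} = y_n + h·y'.
1.100000: (0.700000, 2.000000); f=(2.000000, -0.546000) → (1.320000, 1.830740)
(x(1.41), y(1.41)) ≈ (1.3200, 1.8307)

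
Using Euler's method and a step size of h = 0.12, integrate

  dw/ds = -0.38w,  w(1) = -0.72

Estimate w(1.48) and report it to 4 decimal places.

-0.5974

Euler: w_{n+1} = w_n + h·f(s_n, w_n).
s=1.000000, w=-0.720000: f=0.273600 → w ← -0.720000 + 0.12·0.273600 = -0.687168
s=1.120000, w=-0.687168: f=0.261124 → w ← -0.687168 + 0.12·0.261124 = -0.655833
s=1.240000, w=-0.655833: f=0.249217 → w ← -0.655833 + 0.12·0.249217 = -0.625927
s=1.360000, w=-0.625927: f=0.237852 → w ← -0.625927 + 0.12·0.237852 = -0.597385
w(1.48) ≈ -0.5974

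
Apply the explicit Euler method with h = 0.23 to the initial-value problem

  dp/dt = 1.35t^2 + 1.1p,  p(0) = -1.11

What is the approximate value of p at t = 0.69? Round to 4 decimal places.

-2.0973

Euler: p_{n+1} = p_n + h·f(t_n, p_n).
t=0.000000, p=-1.110000: f=-1.221000 → p ← -1.110000 + 0.23·(-1.221000) = -1.390830
t=0.230000, p=-1.390830: f=-1.458498 → p ← -1.390830 + 0.23·(-1.458498) = -1.726285
t=0.460000, p=-1.726285: f=-1.613253 → p ← -1.726285 + 0.23·(-1.613253) = -2.097333
p(0.69) ≈ -2.0973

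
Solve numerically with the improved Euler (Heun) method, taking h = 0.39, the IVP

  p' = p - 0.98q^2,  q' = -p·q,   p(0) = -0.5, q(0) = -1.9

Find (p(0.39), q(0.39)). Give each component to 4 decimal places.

-2.6771, -3.0038

Heun on (p,q): k1 = f(t_n, state_n); k2 = f(t_n + h, state_n + h·k1); state_{n+1} = state_n + (h/2)·(k1 + k2).
0.000000: (-0.500000, -1.900000)
  k1 = (-4.037800, -0.950000)
  predictor → (-2.074742, -2.270500)
  k2 = (-7.126809, -4.710702)
  → (-2.677099, -3.003837)
(p(0.39), q(0.39)) ≈ (-2.6771, -3.0038)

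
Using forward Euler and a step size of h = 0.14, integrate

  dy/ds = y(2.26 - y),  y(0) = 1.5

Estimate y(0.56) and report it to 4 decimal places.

2.0076

Euler: y_{n+1} = y_n + h·f(s_n, y_n).
s=0.000000, y=1.500000: f=1.140000 → y ← 1.500000 + 0.14·1.140000 = 1.659600
s=0.140000, y=1.659600: f=0.996424 → y ← 1.659600 + 0.14·0.996424 = 1.799099
s=0.280000, y=1.799099: f=0.829206 → y ← 1.799099 + 0.14·0.829206 = 1.915188
s=0.420000, y=1.915188: f=0.660380 → y ← 1.915188 + 0.14·0.660380 = 2.007641
y(0.56) ≈ 2.0076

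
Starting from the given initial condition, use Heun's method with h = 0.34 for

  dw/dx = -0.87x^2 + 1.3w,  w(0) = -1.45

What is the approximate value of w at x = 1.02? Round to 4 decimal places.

-5.7288

Heun: k1 = f(x_n, w_n); k2 = f(x_n + h, w_n + h·k1); w_{n+1} = w_n + (h/2)·(k1 + k2).
x=0.000000, w=-1.450000:
  k1 = f(0.000000, -1.450000) = -1.885000
  k2 = f(0.340000, -2.090900) = -2.818742
  w ← -1.450000 + (0.34/2)·(-1.885000 + (-2.818742)) = -2.249636
x=0.340000, w=-2.249636:
  k1 = f(0.340000, -2.249636) = -3.025099
  k2 = f(0.680000, -3.278170) = -4.663909
  w ← -2.249636 + (0.34/2)·(-3.025099 + (-4.663909)) = -3.556767
x=0.680000, w=-3.556767:
  k1 = f(0.680000, -3.556767) = -5.026086
  k2 = f(1.020000, -5.265637) = -7.750476
  w ← -3.556767 + (0.34/2)·(-5.026086 + (-7.750476)) = -5.728783
w(1.02) ≈ -5.7288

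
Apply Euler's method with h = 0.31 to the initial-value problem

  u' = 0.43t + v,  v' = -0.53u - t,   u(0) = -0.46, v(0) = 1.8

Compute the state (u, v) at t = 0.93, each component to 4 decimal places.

1.3500, 1.4528

Euler on (u,v): u_{n+1} = u_n + h·u', v_{n+1} = v_n + h·v'.
0.000000: (-0.460000, 1.800000); f=(1.800000, 0.243800) → (0.098000, 1.875578)
0.310000: (0.098000, 1.875578); f=(2.008878, -0.361940) → (0.720752, 1.763377)
0.620000: (0.720752, 1.763377); f=(2.029977, -1.001999) → (1.350045, 1.452757)
(u(0.93), v(0.93)) ≈ (1.3500, 1.4528)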